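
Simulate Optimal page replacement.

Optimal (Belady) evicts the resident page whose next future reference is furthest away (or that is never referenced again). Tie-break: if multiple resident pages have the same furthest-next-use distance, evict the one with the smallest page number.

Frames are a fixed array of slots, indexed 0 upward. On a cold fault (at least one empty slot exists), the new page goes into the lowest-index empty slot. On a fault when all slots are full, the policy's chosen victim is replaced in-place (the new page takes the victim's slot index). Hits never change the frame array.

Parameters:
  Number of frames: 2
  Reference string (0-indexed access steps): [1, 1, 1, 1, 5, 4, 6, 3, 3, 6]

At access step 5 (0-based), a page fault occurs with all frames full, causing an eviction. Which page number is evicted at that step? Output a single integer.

Answer: 1

Derivation:
Step 0: ref 1 -> FAULT, frames=[1,-]
Step 1: ref 1 -> HIT, frames=[1,-]
Step 2: ref 1 -> HIT, frames=[1,-]
Step 3: ref 1 -> HIT, frames=[1,-]
Step 4: ref 5 -> FAULT, frames=[1,5]
Step 5: ref 4 -> FAULT, evict 1, frames=[4,5]
At step 5: evicted page 1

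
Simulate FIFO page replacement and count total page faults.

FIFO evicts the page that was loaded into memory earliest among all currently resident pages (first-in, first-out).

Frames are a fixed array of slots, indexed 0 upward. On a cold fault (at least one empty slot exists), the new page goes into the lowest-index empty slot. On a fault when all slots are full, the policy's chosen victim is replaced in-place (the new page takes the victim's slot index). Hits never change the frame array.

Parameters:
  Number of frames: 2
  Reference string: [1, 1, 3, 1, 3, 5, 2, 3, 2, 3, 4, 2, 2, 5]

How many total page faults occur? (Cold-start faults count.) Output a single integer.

Answer: 8

Derivation:
Step 0: ref 1 → FAULT, frames=[1,-]
Step 1: ref 1 → HIT, frames=[1,-]
Step 2: ref 3 → FAULT, frames=[1,3]
Step 3: ref 1 → HIT, frames=[1,3]
Step 4: ref 3 → HIT, frames=[1,3]
Step 5: ref 5 → FAULT (evict 1), frames=[5,3]
Step 6: ref 2 → FAULT (evict 3), frames=[5,2]
Step 7: ref 3 → FAULT (evict 5), frames=[3,2]
Step 8: ref 2 → HIT, frames=[3,2]
Step 9: ref 3 → HIT, frames=[3,2]
Step 10: ref 4 → FAULT (evict 2), frames=[3,4]
Step 11: ref 2 → FAULT (evict 3), frames=[2,4]
Step 12: ref 2 → HIT, frames=[2,4]
Step 13: ref 5 → FAULT (evict 4), frames=[2,5]
Total faults: 8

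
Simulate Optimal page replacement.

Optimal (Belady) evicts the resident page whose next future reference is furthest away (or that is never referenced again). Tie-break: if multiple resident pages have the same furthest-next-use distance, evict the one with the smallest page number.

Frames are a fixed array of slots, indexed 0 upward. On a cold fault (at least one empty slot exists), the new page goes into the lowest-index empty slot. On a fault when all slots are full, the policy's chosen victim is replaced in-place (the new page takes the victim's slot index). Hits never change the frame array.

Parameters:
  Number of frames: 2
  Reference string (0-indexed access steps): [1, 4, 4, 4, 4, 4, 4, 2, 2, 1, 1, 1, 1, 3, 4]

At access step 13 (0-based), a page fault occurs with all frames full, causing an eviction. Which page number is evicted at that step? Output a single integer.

Step 0: ref 1 -> FAULT, frames=[1,-]
Step 1: ref 4 -> FAULT, frames=[1,4]
Step 2: ref 4 -> HIT, frames=[1,4]
Step 3: ref 4 -> HIT, frames=[1,4]
Step 4: ref 4 -> HIT, frames=[1,4]
Step 5: ref 4 -> HIT, frames=[1,4]
Step 6: ref 4 -> HIT, frames=[1,4]
Step 7: ref 2 -> FAULT, evict 4, frames=[1,2]
Step 8: ref 2 -> HIT, frames=[1,2]
Step 9: ref 1 -> HIT, frames=[1,2]
Step 10: ref 1 -> HIT, frames=[1,2]
Step 11: ref 1 -> HIT, frames=[1,2]
Step 12: ref 1 -> HIT, frames=[1,2]
Step 13: ref 3 -> FAULT, evict 1, frames=[3,2]
At step 13: evicted page 1

Answer: 1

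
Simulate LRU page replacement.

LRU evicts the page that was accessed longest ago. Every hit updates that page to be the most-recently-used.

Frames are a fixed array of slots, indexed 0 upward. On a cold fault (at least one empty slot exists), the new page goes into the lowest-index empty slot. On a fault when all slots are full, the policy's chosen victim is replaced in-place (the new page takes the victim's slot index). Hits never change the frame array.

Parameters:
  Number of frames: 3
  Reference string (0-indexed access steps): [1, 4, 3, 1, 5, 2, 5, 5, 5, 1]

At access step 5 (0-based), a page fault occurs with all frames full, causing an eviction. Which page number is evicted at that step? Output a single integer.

Step 0: ref 1 -> FAULT, frames=[1,-,-]
Step 1: ref 4 -> FAULT, frames=[1,4,-]
Step 2: ref 3 -> FAULT, frames=[1,4,3]
Step 3: ref 1 -> HIT, frames=[1,4,3]
Step 4: ref 5 -> FAULT, evict 4, frames=[1,5,3]
Step 5: ref 2 -> FAULT, evict 3, frames=[1,5,2]
At step 5: evicted page 3

Answer: 3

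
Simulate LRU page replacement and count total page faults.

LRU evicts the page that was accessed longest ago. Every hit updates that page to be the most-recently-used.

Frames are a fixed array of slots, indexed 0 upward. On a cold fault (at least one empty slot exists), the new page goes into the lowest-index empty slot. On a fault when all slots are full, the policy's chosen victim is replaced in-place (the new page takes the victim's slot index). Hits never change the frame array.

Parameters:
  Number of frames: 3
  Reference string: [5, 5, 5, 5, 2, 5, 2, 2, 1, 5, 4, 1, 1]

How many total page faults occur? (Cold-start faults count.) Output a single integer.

Step 0: ref 5 → FAULT, frames=[5,-,-]
Step 1: ref 5 → HIT, frames=[5,-,-]
Step 2: ref 5 → HIT, frames=[5,-,-]
Step 3: ref 5 → HIT, frames=[5,-,-]
Step 4: ref 2 → FAULT, frames=[5,2,-]
Step 5: ref 5 → HIT, frames=[5,2,-]
Step 6: ref 2 → HIT, frames=[5,2,-]
Step 7: ref 2 → HIT, frames=[5,2,-]
Step 8: ref 1 → FAULT, frames=[5,2,1]
Step 9: ref 5 → HIT, frames=[5,2,1]
Step 10: ref 4 → FAULT (evict 2), frames=[5,4,1]
Step 11: ref 1 → HIT, frames=[5,4,1]
Step 12: ref 1 → HIT, frames=[5,4,1]
Total faults: 4

Answer: 4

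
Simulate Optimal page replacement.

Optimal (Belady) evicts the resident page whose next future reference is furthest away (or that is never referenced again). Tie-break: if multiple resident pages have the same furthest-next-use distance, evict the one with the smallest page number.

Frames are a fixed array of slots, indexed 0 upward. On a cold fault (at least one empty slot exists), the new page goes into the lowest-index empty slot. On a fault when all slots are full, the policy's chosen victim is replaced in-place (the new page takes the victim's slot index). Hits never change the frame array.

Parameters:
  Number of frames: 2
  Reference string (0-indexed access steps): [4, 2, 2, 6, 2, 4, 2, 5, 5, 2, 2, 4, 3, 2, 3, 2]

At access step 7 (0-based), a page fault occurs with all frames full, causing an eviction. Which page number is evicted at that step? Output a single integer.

Answer: 4

Derivation:
Step 0: ref 4 -> FAULT, frames=[4,-]
Step 1: ref 2 -> FAULT, frames=[4,2]
Step 2: ref 2 -> HIT, frames=[4,2]
Step 3: ref 6 -> FAULT, evict 4, frames=[6,2]
Step 4: ref 2 -> HIT, frames=[6,2]
Step 5: ref 4 -> FAULT, evict 6, frames=[4,2]
Step 6: ref 2 -> HIT, frames=[4,2]
Step 7: ref 5 -> FAULT, evict 4, frames=[5,2]
At step 7: evicted page 4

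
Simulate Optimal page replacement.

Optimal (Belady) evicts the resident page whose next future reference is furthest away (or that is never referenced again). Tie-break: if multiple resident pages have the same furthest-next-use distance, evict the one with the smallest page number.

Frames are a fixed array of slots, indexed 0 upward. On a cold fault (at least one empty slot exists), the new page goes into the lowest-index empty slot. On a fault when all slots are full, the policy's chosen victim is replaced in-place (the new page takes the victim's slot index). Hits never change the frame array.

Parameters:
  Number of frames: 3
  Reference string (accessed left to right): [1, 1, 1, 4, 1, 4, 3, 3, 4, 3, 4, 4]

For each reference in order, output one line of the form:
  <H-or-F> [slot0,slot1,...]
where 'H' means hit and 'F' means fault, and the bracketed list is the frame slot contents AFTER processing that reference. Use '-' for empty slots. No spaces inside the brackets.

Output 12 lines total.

F [1,-,-]
H [1,-,-]
H [1,-,-]
F [1,4,-]
H [1,4,-]
H [1,4,-]
F [1,4,3]
H [1,4,3]
H [1,4,3]
H [1,4,3]
H [1,4,3]
H [1,4,3]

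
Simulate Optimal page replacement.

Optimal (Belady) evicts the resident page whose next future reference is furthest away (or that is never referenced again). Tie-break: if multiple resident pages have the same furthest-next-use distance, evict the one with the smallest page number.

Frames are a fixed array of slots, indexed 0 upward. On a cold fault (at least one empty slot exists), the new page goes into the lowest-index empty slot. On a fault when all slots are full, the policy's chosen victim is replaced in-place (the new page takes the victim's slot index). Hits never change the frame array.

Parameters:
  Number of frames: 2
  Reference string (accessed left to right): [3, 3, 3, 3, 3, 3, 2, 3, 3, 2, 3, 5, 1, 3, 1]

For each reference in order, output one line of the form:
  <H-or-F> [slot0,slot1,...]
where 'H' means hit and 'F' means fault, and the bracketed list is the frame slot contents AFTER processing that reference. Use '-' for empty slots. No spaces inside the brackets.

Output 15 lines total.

F [3,-]
H [3,-]
H [3,-]
H [3,-]
H [3,-]
H [3,-]
F [3,2]
H [3,2]
H [3,2]
H [3,2]
H [3,2]
F [3,5]
F [3,1]
H [3,1]
H [3,1]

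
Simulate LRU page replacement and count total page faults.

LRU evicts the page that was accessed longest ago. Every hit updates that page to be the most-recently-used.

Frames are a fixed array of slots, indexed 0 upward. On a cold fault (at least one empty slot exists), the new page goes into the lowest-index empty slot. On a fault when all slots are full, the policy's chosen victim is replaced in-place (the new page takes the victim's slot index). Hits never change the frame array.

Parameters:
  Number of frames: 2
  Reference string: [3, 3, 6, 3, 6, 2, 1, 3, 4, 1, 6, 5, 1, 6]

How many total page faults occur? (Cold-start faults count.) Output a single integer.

Step 0: ref 3 → FAULT, frames=[3,-]
Step 1: ref 3 → HIT, frames=[3,-]
Step 2: ref 6 → FAULT, frames=[3,6]
Step 3: ref 3 → HIT, frames=[3,6]
Step 4: ref 6 → HIT, frames=[3,6]
Step 5: ref 2 → FAULT (evict 3), frames=[2,6]
Step 6: ref 1 → FAULT (evict 6), frames=[2,1]
Step 7: ref 3 → FAULT (evict 2), frames=[3,1]
Step 8: ref 4 → FAULT (evict 1), frames=[3,4]
Step 9: ref 1 → FAULT (evict 3), frames=[1,4]
Step 10: ref 6 → FAULT (evict 4), frames=[1,6]
Step 11: ref 5 → FAULT (evict 1), frames=[5,6]
Step 12: ref 1 → FAULT (evict 6), frames=[5,1]
Step 13: ref 6 → FAULT (evict 5), frames=[6,1]
Total faults: 11

Answer: 11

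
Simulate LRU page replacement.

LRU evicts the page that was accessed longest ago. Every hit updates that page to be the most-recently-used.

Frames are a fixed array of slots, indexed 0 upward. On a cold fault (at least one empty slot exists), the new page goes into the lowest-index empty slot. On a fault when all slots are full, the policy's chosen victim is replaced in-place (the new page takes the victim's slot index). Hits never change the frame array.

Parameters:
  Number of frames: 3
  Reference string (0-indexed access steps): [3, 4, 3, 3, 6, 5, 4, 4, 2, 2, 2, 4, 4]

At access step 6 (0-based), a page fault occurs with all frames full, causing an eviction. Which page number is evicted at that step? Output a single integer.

Step 0: ref 3 -> FAULT, frames=[3,-,-]
Step 1: ref 4 -> FAULT, frames=[3,4,-]
Step 2: ref 3 -> HIT, frames=[3,4,-]
Step 3: ref 3 -> HIT, frames=[3,4,-]
Step 4: ref 6 -> FAULT, frames=[3,4,6]
Step 5: ref 5 -> FAULT, evict 4, frames=[3,5,6]
Step 6: ref 4 -> FAULT, evict 3, frames=[4,5,6]
At step 6: evicted page 3

Answer: 3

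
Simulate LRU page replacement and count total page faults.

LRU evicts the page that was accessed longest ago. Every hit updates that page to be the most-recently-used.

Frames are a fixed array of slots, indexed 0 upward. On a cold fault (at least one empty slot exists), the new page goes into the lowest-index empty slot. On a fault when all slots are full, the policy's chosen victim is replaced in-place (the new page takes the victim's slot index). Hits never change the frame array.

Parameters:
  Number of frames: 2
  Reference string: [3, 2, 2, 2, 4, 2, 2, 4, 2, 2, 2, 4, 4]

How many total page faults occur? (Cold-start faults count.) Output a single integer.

Step 0: ref 3 → FAULT, frames=[3,-]
Step 1: ref 2 → FAULT, frames=[3,2]
Step 2: ref 2 → HIT, frames=[3,2]
Step 3: ref 2 → HIT, frames=[3,2]
Step 4: ref 4 → FAULT (evict 3), frames=[4,2]
Step 5: ref 2 → HIT, frames=[4,2]
Step 6: ref 2 → HIT, frames=[4,2]
Step 7: ref 4 → HIT, frames=[4,2]
Step 8: ref 2 → HIT, frames=[4,2]
Step 9: ref 2 → HIT, frames=[4,2]
Step 10: ref 2 → HIT, frames=[4,2]
Step 11: ref 4 → HIT, frames=[4,2]
Step 12: ref 4 → HIT, frames=[4,2]
Total faults: 3

Answer: 3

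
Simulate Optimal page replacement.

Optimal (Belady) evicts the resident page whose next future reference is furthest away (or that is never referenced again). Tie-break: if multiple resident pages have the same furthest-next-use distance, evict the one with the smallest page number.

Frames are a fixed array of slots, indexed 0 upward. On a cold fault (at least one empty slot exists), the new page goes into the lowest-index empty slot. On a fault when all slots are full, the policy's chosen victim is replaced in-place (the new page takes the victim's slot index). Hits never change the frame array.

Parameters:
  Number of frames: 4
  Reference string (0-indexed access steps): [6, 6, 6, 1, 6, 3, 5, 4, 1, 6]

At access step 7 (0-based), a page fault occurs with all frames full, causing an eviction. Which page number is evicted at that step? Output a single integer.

Step 0: ref 6 -> FAULT, frames=[6,-,-,-]
Step 1: ref 6 -> HIT, frames=[6,-,-,-]
Step 2: ref 6 -> HIT, frames=[6,-,-,-]
Step 3: ref 1 -> FAULT, frames=[6,1,-,-]
Step 4: ref 6 -> HIT, frames=[6,1,-,-]
Step 5: ref 3 -> FAULT, frames=[6,1,3,-]
Step 6: ref 5 -> FAULT, frames=[6,1,3,5]
Step 7: ref 4 -> FAULT, evict 3, frames=[6,1,4,5]
At step 7: evicted page 3

Answer: 3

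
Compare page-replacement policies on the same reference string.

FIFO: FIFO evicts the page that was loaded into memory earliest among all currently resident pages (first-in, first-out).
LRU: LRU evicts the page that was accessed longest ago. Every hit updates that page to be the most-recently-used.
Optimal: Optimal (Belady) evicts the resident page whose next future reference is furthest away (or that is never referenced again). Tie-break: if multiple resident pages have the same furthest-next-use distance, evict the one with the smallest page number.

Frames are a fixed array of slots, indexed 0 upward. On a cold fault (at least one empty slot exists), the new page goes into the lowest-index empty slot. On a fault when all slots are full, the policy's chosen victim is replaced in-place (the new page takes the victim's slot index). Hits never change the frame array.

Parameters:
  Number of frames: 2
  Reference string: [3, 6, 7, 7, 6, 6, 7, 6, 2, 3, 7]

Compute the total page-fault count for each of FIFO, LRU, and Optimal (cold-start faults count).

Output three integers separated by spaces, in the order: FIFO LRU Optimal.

--- FIFO ---
  step 0: ref 3 -> FAULT, frames=[3,-] (faults so far: 1)
  step 1: ref 6 -> FAULT, frames=[3,6] (faults so far: 2)
  step 2: ref 7 -> FAULT, evict 3, frames=[7,6] (faults so far: 3)
  step 3: ref 7 -> HIT, frames=[7,6] (faults so far: 3)
  step 4: ref 6 -> HIT, frames=[7,6] (faults so far: 3)
  step 5: ref 6 -> HIT, frames=[7,6] (faults so far: 3)
  step 6: ref 7 -> HIT, frames=[7,6] (faults so far: 3)
  step 7: ref 6 -> HIT, frames=[7,6] (faults so far: 3)
  step 8: ref 2 -> FAULT, evict 6, frames=[7,2] (faults so far: 4)
  step 9: ref 3 -> FAULT, evict 7, frames=[3,2] (faults so far: 5)
  step 10: ref 7 -> FAULT, evict 2, frames=[3,7] (faults so far: 6)
  FIFO total faults: 6
--- LRU ---
  step 0: ref 3 -> FAULT, frames=[3,-] (faults so far: 1)
  step 1: ref 6 -> FAULT, frames=[3,6] (faults so far: 2)
  step 2: ref 7 -> FAULT, evict 3, frames=[7,6] (faults so far: 3)
  step 3: ref 7 -> HIT, frames=[7,6] (faults so far: 3)
  step 4: ref 6 -> HIT, frames=[7,6] (faults so far: 3)
  step 5: ref 6 -> HIT, frames=[7,6] (faults so far: 3)
  step 6: ref 7 -> HIT, frames=[7,6] (faults so far: 3)
  step 7: ref 6 -> HIT, frames=[7,6] (faults so far: 3)
  step 8: ref 2 -> FAULT, evict 7, frames=[2,6] (faults so far: 4)
  step 9: ref 3 -> FAULT, evict 6, frames=[2,3] (faults so far: 5)
  step 10: ref 7 -> FAULT, evict 2, frames=[7,3] (faults so far: 6)
  LRU total faults: 6
--- Optimal ---
  step 0: ref 3 -> FAULT, frames=[3,-] (faults so far: 1)
  step 1: ref 6 -> FAULT, frames=[3,6] (faults so far: 2)
  step 2: ref 7 -> FAULT, evict 3, frames=[7,6] (faults so far: 3)
  step 3: ref 7 -> HIT, frames=[7,6] (faults so far: 3)
  step 4: ref 6 -> HIT, frames=[7,6] (faults so far: 3)
  step 5: ref 6 -> HIT, frames=[7,6] (faults so far: 3)
  step 6: ref 7 -> HIT, frames=[7,6] (faults so far: 3)
  step 7: ref 6 -> HIT, frames=[7,6] (faults so far: 3)
  step 8: ref 2 -> FAULT, evict 6, frames=[7,2] (faults so far: 4)
  step 9: ref 3 -> FAULT, evict 2, frames=[7,3] (faults so far: 5)
  step 10: ref 7 -> HIT, frames=[7,3] (faults so far: 5)
  Optimal total faults: 5

Answer: 6 6 5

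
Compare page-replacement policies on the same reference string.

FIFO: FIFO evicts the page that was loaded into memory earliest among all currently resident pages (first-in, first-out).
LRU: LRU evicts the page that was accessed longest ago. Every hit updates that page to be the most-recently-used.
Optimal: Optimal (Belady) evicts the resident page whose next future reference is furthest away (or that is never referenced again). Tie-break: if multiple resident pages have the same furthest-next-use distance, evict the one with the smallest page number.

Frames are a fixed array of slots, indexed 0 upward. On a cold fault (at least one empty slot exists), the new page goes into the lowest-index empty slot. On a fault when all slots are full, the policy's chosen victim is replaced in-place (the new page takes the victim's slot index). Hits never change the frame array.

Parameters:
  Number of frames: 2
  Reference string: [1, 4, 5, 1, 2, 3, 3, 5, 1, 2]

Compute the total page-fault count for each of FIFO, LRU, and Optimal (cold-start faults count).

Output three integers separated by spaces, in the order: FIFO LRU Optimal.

--- FIFO ---
  step 0: ref 1 -> FAULT, frames=[1,-] (faults so far: 1)
  step 1: ref 4 -> FAULT, frames=[1,4] (faults so far: 2)
  step 2: ref 5 -> FAULT, evict 1, frames=[5,4] (faults so far: 3)
  step 3: ref 1 -> FAULT, evict 4, frames=[5,1] (faults so far: 4)
  step 4: ref 2 -> FAULT, evict 5, frames=[2,1] (faults so far: 5)
  step 5: ref 3 -> FAULT, evict 1, frames=[2,3] (faults so far: 6)
  step 6: ref 3 -> HIT, frames=[2,3] (faults so far: 6)
  step 7: ref 5 -> FAULT, evict 2, frames=[5,3] (faults so far: 7)
  step 8: ref 1 -> FAULT, evict 3, frames=[5,1] (faults so far: 8)
  step 9: ref 2 -> FAULT, evict 5, frames=[2,1] (faults so far: 9)
  FIFO total faults: 9
--- LRU ---
  step 0: ref 1 -> FAULT, frames=[1,-] (faults so far: 1)
  step 1: ref 4 -> FAULT, frames=[1,4] (faults so far: 2)
  step 2: ref 5 -> FAULT, evict 1, frames=[5,4] (faults so far: 3)
  step 3: ref 1 -> FAULT, evict 4, frames=[5,1] (faults so far: 4)
  step 4: ref 2 -> FAULT, evict 5, frames=[2,1] (faults so far: 5)
  step 5: ref 3 -> FAULT, evict 1, frames=[2,3] (faults so far: 6)
  step 6: ref 3 -> HIT, frames=[2,3] (faults so far: 6)
  step 7: ref 5 -> FAULT, evict 2, frames=[5,3] (faults so far: 7)
  step 8: ref 1 -> FAULT, evict 3, frames=[5,1] (faults so far: 8)
  step 9: ref 2 -> FAULT, evict 5, frames=[2,1] (faults so far: 9)
  LRU total faults: 9
--- Optimal ---
  step 0: ref 1 -> FAULT, frames=[1,-] (faults so far: 1)
  step 1: ref 4 -> FAULT, frames=[1,4] (faults so far: 2)
  step 2: ref 5 -> FAULT, evict 4, frames=[1,5] (faults so far: 3)
  step 3: ref 1 -> HIT, frames=[1,5] (faults so far: 3)
  step 4: ref 2 -> FAULT, evict 1, frames=[2,5] (faults so far: 4)
  step 5: ref 3 -> FAULT, evict 2, frames=[3,5] (faults so far: 5)
  step 6: ref 3 -> HIT, frames=[3,5] (faults so far: 5)
  step 7: ref 5 -> HIT, frames=[3,5] (faults so far: 5)
  step 8: ref 1 -> FAULT, evict 3, frames=[1,5] (faults so far: 6)
  step 9: ref 2 -> FAULT, evict 1, frames=[2,5] (faults so far: 7)
  Optimal total faults: 7

Answer: 9 9 7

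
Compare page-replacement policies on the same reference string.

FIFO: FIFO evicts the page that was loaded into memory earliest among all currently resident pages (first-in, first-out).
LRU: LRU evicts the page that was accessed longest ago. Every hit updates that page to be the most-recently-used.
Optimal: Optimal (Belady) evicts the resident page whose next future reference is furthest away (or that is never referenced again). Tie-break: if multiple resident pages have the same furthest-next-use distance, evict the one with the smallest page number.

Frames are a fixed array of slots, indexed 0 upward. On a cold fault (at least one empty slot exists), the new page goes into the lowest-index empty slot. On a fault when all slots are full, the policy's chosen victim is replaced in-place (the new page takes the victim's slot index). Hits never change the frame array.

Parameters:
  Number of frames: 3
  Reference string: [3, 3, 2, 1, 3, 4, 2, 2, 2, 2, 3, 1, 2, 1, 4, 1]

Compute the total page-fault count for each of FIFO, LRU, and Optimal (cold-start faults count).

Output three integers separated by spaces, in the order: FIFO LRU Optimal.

Answer: 8 7 5

Derivation:
--- FIFO ---
  step 0: ref 3 -> FAULT, frames=[3,-,-] (faults so far: 1)
  step 1: ref 3 -> HIT, frames=[3,-,-] (faults so far: 1)
  step 2: ref 2 -> FAULT, frames=[3,2,-] (faults so far: 2)
  step 3: ref 1 -> FAULT, frames=[3,2,1] (faults so far: 3)
  step 4: ref 3 -> HIT, frames=[3,2,1] (faults so far: 3)
  step 5: ref 4 -> FAULT, evict 3, frames=[4,2,1] (faults so far: 4)
  step 6: ref 2 -> HIT, frames=[4,2,1] (faults so far: 4)
  step 7: ref 2 -> HIT, frames=[4,2,1] (faults so far: 4)
  step 8: ref 2 -> HIT, frames=[4,2,1] (faults so far: 4)
  step 9: ref 2 -> HIT, frames=[4,2,1] (faults so far: 4)
  step 10: ref 3 -> FAULT, evict 2, frames=[4,3,1] (faults so far: 5)
  step 11: ref 1 -> HIT, frames=[4,3,1] (faults so far: 5)
  step 12: ref 2 -> FAULT, evict 1, frames=[4,3,2] (faults so far: 6)
  step 13: ref 1 -> FAULT, evict 4, frames=[1,3,2] (faults so far: 7)
  step 14: ref 4 -> FAULT, evict 3, frames=[1,4,2] (faults so far: 8)
  step 15: ref 1 -> HIT, frames=[1,4,2] (faults so far: 8)
  FIFO total faults: 8
--- LRU ---
  step 0: ref 3 -> FAULT, frames=[3,-,-] (faults so far: 1)
  step 1: ref 3 -> HIT, frames=[3,-,-] (faults so far: 1)
  step 2: ref 2 -> FAULT, frames=[3,2,-] (faults so far: 2)
  step 3: ref 1 -> FAULT, frames=[3,2,1] (faults so far: 3)
  step 4: ref 3 -> HIT, frames=[3,2,1] (faults so far: 3)
  step 5: ref 4 -> FAULT, evict 2, frames=[3,4,1] (faults so far: 4)
  step 6: ref 2 -> FAULT, evict 1, frames=[3,4,2] (faults so far: 5)
  step 7: ref 2 -> HIT, frames=[3,4,2] (faults so far: 5)
  step 8: ref 2 -> HIT, frames=[3,4,2] (faults so far: 5)
  step 9: ref 2 -> HIT, frames=[3,4,2] (faults so far: 5)
  step 10: ref 3 -> HIT, frames=[3,4,2] (faults so far: 5)
  step 11: ref 1 -> FAULT, evict 4, frames=[3,1,2] (faults so far: 6)
  step 12: ref 2 -> HIT, frames=[3,1,2] (faults so far: 6)
  step 13: ref 1 -> HIT, frames=[3,1,2] (faults so far: 6)
  step 14: ref 4 -> FAULT, evict 3, frames=[4,1,2] (faults so far: 7)
  step 15: ref 1 -> HIT, frames=[4,1,2] (faults so far: 7)
  LRU total faults: 7
--- Optimal ---
  step 0: ref 3 -> FAULT, frames=[3,-,-] (faults so far: 1)
  step 1: ref 3 -> HIT, frames=[3,-,-] (faults so far: 1)
  step 2: ref 2 -> FAULT, frames=[3,2,-] (faults so far: 2)
  step 3: ref 1 -> FAULT, frames=[3,2,1] (faults so far: 3)
  step 4: ref 3 -> HIT, frames=[3,2,1] (faults so far: 3)
  step 5: ref 4 -> FAULT, evict 1, frames=[3,2,4] (faults so far: 4)
  step 6: ref 2 -> HIT, frames=[3,2,4] (faults so far: 4)
  step 7: ref 2 -> HIT, frames=[3,2,4] (faults so far: 4)
  step 8: ref 2 -> HIT, frames=[3,2,4] (faults so far: 4)
  step 9: ref 2 -> HIT, frames=[3,2,4] (faults so far: 4)
  step 10: ref 3 -> HIT, frames=[3,2,4] (faults so far: 4)
  step 11: ref 1 -> FAULT, evict 3, frames=[1,2,4] (faults so far: 5)
  step 12: ref 2 -> HIT, frames=[1,2,4] (faults so far: 5)
  step 13: ref 1 -> HIT, frames=[1,2,4] (faults so far: 5)
  step 14: ref 4 -> HIT, frames=[1,2,4] (faults so far: 5)
  step 15: ref 1 -> HIT, frames=[1,2,4] (faults so far: 5)
  Optimal total faults: 5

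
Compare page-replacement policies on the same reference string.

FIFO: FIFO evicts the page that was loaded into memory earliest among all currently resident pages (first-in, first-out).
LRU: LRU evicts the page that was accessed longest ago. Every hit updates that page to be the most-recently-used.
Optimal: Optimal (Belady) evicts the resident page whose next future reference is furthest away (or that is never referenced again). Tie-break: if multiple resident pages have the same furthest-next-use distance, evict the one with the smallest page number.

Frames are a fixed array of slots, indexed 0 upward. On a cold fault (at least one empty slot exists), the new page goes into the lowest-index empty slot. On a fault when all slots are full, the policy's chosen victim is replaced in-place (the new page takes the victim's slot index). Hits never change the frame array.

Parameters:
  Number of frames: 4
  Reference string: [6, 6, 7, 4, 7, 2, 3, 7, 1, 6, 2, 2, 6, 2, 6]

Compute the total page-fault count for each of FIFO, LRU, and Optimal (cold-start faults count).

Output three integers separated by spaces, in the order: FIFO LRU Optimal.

--- FIFO ---
  step 0: ref 6 -> FAULT, frames=[6,-,-,-] (faults so far: 1)
  step 1: ref 6 -> HIT, frames=[6,-,-,-] (faults so far: 1)
  step 2: ref 7 -> FAULT, frames=[6,7,-,-] (faults so far: 2)
  step 3: ref 4 -> FAULT, frames=[6,7,4,-] (faults so far: 3)
  step 4: ref 7 -> HIT, frames=[6,7,4,-] (faults so far: 3)
  step 5: ref 2 -> FAULT, frames=[6,7,4,2] (faults so far: 4)
  step 6: ref 3 -> FAULT, evict 6, frames=[3,7,4,2] (faults so far: 5)
  step 7: ref 7 -> HIT, frames=[3,7,4,2] (faults so far: 5)
  step 8: ref 1 -> FAULT, evict 7, frames=[3,1,4,2] (faults so far: 6)
  step 9: ref 6 -> FAULT, evict 4, frames=[3,1,6,2] (faults so far: 7)
  step 10: ref 2 -> HIT, frames=[3,1,6,2] (faults so far: 7)
  step 11: ref 2 -> HIT, frames=[3,1,6,2] (faults so far: 7)
  step 12: ref 6 -> HIT, frames=[3,1,6,2] (faults so far: 7)
  step 13: ref 2 -> HIT, frames=[3,1,6,2] (faults so far: 7)
  step 14: ref 6 -> HIT, frames=[3,1,6,2] (faults so far: 7)
  FIFO total faults: 7
--- LRU ---
  step 0: ref 6 -> FAULT, frames=[6,-,-,-] (faults so far: 1)
  step 1: ref 6 -> HIT, frames=[6,-,-,-] (faults so far: 1)
  step 2: ref 7 -> FAULT, frames=[6,7,-,-] (faults so far: 2)
  step 3: ref 4 -> FAULT, frames=[6,7,4,-] (faults so far: 3)
  step 4: ref 7 -> HIT, frames=[6,7,4,-] (faults so far: 3)
  step 5: ref 2 -> FAULT, frames=[6,7,4,2] (faults so far: 4)
  step 6: ref 3 -> FAULT, evict 6, frames=[3,7,4,2] (faults so far: 5)
  step 7: ref 7 -> HIT, frames=[3,7,4,2] (faults so far: 5)
  step 8: ref 1 -> FAULT, evict 4, frames=[3,7,1,2] (faults so far: 6)
  step 9: ref 6 -> FAULT, evict 2, frames=[3,7,1,6] (faults so far: 7)
  step 10: ref 2 -> FAULT, evict 3, frames=[2,7,1,6] (faults so far: 8)
  step 11: ref 2 -> HIT, frames=[2,7,1,6] (faults so far: 8)
  step 12: ref 6 -> HIT, frames=[2,7,1,6] (faults so far: 8)
  step 13: ref 2 -> HIT, frames=[2,7,1,6] (faults so far: 8)
  step 14: ref 6 -> HIT, frames=[2,7,1,6] (faults so far: 8)
  LRU total faults: 8
--- Optimal ---
  step 0: ref 6 -> FAULT, frames=[6,-,-,-] (faults so far: 1)
  step 1: ref 6 -> HIT, frames=[6,-,-,-] (faults so far: 1)
  step 2: ref 7 -> FAULT, frames=[6,7,-,-] (faults so far: 2)
  step 3: ref 4 -> FAULT, frames=[6,7,4,-] (faults so far: 3)
  step 4: ref 7 -> HIT, frames=[6,7,4,-] (faults so far: 3)
  step 5: ref 2 -> FAULT, frames=[6,7,4,2] (faults so far: 4)
  step 6: ref 3 -> FAULT, evict 4, frames=[6,7,3,2] (faults so far: 5)
  step 7: ref 7 -> HIT, frames=[6,7,3,2] (faults so far: 5)
  step 8: ref 1 -> FAULT, evict 3, frames=[6,7,1,2] (faults so far: 6)
  step 9: ref 6 -> HIT, frames=[6,7,1,2] (faults so far: 6)
  step 10: ref 2 -> HIT, frames=[6,7,1,2] (faults so far: 6)
  step 11: ref 2 -> HIT, frames=[6,7,1,2] (faults so far: 6)
  step 12: ref 6 -> HIT, frames=[6,7,1,2] (faults so far: 6)
  step 13: ref 2 -> HIT, frames=[6,7,1,2] (faults so far: 6)
  step 14: ref 6 -> HIT, frames=[6,7,1,2] (faults so far: 6)
  Optimal total faults: 6

Answer: 7 8 6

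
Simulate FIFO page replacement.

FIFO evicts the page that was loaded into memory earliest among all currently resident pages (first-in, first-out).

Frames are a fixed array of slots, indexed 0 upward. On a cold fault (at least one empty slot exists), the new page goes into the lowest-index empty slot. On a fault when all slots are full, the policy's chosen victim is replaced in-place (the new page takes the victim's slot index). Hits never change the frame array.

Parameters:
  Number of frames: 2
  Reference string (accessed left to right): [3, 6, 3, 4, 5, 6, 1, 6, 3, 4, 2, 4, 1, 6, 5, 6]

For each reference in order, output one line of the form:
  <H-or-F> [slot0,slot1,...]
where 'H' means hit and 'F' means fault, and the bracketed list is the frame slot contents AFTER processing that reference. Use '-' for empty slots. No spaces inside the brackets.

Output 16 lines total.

F [3,-]
F [3,6]
H [3,6]
F [4,6]
F [4,5]
F [6,5]
F [6,1]
H [6,1]
F [3,1]
F [3,4]
F [2,4]
H [2,4]
F [2,1]
F [6,1]
F [6,5]
H [6,5]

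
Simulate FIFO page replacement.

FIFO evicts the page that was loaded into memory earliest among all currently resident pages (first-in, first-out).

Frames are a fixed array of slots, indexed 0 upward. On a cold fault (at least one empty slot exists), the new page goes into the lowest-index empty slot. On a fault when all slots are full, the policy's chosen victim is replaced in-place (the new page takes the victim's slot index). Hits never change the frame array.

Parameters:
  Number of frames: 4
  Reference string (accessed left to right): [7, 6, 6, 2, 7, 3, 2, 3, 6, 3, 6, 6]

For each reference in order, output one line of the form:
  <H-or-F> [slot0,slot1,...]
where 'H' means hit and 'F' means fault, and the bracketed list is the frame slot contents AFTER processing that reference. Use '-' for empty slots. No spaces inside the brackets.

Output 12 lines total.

F [7,-,-,-]
F [7,6,-,-]
H [7,6,-,-]
F [7,6,2,-]
H [7,6,2,-]
F [7,6,2,3]
H [7,6,2,3]
H [7,6,2,3]
H [7,6,2,3]
H [7,6,2,3]
H [7,6,2,3]
H [7,6,2,3]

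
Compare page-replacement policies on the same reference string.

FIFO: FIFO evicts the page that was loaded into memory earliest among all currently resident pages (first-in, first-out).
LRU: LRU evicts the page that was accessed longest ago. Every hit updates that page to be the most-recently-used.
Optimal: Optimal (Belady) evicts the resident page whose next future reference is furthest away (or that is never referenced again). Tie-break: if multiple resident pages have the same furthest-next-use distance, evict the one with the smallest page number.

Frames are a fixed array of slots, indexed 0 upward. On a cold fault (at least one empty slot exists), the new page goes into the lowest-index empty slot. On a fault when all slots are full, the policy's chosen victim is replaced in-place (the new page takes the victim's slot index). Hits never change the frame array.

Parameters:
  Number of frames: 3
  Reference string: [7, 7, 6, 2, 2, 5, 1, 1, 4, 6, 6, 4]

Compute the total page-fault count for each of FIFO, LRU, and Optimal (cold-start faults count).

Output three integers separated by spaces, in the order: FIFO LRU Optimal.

Answer: 7 7 6

Derivation:
--- FIFO ---
  step 0: ref 7 -> FAULT, frames=[7,-,-] (faults so far: 1)
  step 1: ref 7 -> HIT, frames=[7,-,-] (faults so far: 1)
  step 2: ref 6 -> FAULT, frames=[7,6,-] (faults so far: 2)
  step 3: ref 2 -> FAULT, frames=[7,6,2] (faults so far: 3)
  step 4: ref 2 -> HIT, frames=[7,6,2] (faults so far: 3)
  step 5: ref 5 -> FAULT, evict 7, frames=[5,6,2] (faults so far: 4)
  step 6: ref 1 -> FAULT, evict 6, frames=[5,1,2] (faults so far: 5)
  step 7: ref 1 -> HIT, frames=[5,1,2] (faults so far: 5)
  step 8: ref 4 -> FAULT, evict 2, frames=[5,1,4] (faults so far: 6)
  step 9: ref 6 -> FAULT, evict 5, frames=[6,1,4] (faults so far: 7)
  step 10: ref 6 -> HIT, frames=[6,1,4] (faults so far: 7)
  step 11: ref 4 -> HIT, frames=[6,1,4] (faults so far: 7)
  FIFO total faults: 7
--- LRU ---
  step 0: ref 7 -> FAULT, frames=[7,-,-] (faults so far: 1)
  step 1: ref 7 -> HIT, frames=[7,-,-] (faults so far: 1)
  step 2: ref 6 -> FAULT, frames=[7,6,-] (faults so far: 2)
  step 3: ref 2 -> FAULT, frames=[7,6,2] (faults so far: 3)
  step 4: ref 2 -> HIT, frames=[7,6,2] (faults so far: 3)
  step 5: ref 5 -> FAULT, evict 7, frames=[5,6,2] (faults so far: 4)
  step 6: ref 1 -> FAULT, evict 6, frames=[5,1,2] (faults so far: 5)
  step 7: ref 1 -> HIT, frames=[5,1,2] (faults so far: 5)
  step 8: ref 4 -> FAULT, evict 2, frames=[5,1,4] (faults so far: 6)
  step 9: ref 6 -> FAULT, evict 5, frames=[6,1,4] (faults so far: 7)
  step 10: ref 6 -> HIT, frames=[6,1,4] (faults so far: 7)
  step 11: ref 4 -> HIT, frames=[6,1,4] (faults so far: 7)
  LRU total faults: 7
--- Optimal ---
  step 0: ref 7 -> FAULT, frames=[7,-,-] (faults so far: 1)
  step 1: ref 7 -> HIT, frames=[7,-,-] (faults so far: 1)
  step 2: ref 6 -> FAULT, frames=[7,6,-] (faults so far: 2)
  step 3: ref 2 -> FAULT, frames=[7,6,2] (faults so far: 3)
  step 4: ref 2 -> HIT, frames=[7,6,2] (faults so far: 3)
  step 5: ref 5 -> FAULT, evict 2, frames=[7,6,5] (faults so far: 4)
  step 6: ref 1 -> FAULT, evict 5, frames=[7,6,1] (faults so far: 5)
  step 7: ref 1 -> HIT, frames=[7,6,1] (faults so far: 5)
  step 8: ref 4 -> FAULT, evict 1, frames=[7,6,4] (faults so far: 6)
  step 9: ref 6 -> HIT, frames=[7,6,4] (faults so far: 6)
  step 10: ref 6 -> HIT, frames=[7,6,4] (faults so far: 6)
  step 11: ref 4 -> HIT, frames=[7,6,4] (faults so far: 6)
  Optimal total faults: 6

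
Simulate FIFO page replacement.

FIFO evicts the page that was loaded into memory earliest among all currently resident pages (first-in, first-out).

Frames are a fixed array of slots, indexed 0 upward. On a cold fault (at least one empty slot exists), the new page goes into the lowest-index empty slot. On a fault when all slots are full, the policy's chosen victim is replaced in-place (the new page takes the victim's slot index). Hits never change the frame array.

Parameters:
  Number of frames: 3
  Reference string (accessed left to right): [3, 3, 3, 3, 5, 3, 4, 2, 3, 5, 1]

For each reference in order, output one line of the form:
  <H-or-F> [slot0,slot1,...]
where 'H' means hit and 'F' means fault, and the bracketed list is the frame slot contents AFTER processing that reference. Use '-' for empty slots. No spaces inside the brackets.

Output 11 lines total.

F [3,-,-]
H [3,-,-]
H [3,-,-]
H [3,-,-]
F [3,5,-]
H [3,5,-]
F [3,5,4]
F [2,5,4]
F [2,3,4]
F [2,3,5]
F [1,3,5]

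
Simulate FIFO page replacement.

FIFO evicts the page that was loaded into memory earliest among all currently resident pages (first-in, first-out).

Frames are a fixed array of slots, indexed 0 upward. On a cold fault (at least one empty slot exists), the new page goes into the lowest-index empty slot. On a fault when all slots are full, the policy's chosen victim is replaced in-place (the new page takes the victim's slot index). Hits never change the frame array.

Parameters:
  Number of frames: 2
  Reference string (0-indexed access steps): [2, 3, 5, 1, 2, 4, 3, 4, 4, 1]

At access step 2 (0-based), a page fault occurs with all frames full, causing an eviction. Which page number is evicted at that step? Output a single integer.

Step 0: ref 2 -> FAULT, frames=[2,-]
Step 1: ref 3 -> FAULT, frames=[2,3]
Step 2: ref 5 -> FAULT, evict 2, frames=[5,3]
At step 2: evicted page 2

Answer: 2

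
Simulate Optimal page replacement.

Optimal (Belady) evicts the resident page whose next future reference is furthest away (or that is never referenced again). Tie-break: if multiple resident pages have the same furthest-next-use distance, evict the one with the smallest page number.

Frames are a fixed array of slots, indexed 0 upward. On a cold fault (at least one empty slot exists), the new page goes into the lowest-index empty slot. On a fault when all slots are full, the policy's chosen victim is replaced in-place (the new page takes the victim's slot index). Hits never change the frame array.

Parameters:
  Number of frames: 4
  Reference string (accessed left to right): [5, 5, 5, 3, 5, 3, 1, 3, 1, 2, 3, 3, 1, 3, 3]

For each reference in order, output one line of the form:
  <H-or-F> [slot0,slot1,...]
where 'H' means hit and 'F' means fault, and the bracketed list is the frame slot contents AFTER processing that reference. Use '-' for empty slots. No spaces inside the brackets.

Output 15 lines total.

F [5,-,-,-]
H [5,-,-,-]
H [5,-,-,-]
F [5,3,-,-]
H [5,3,-,-]
H [5,3,-,-]
F [5,3,1,-]
H [5,3,1,-]
H [5,3,1,-]
F [5,3,1,2]
H [5,3,1,2]
H [5,3,1,2]
H [5,3,1,2]
H [5,3,1,2]
H [5,3,1,2]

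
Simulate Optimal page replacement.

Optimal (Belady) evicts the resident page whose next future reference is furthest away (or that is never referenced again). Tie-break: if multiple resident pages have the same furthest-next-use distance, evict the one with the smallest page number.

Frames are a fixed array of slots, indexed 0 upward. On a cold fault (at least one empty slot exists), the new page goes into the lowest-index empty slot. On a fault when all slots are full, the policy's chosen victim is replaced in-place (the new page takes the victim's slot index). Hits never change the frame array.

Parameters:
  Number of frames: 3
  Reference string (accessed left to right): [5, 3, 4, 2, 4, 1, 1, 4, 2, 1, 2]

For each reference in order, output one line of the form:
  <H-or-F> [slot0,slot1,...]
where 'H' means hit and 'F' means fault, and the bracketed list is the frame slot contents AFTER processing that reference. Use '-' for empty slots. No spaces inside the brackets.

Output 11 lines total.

F [5,-,-]
F [5,3,-]
F [5,3,4]
F [5,2,4]
H [5,2,4]
F [1,2,4]
H [1,2,4]
H [1,2,4]
H [1,2,4]
H [1,2,4]
H [1,2,4]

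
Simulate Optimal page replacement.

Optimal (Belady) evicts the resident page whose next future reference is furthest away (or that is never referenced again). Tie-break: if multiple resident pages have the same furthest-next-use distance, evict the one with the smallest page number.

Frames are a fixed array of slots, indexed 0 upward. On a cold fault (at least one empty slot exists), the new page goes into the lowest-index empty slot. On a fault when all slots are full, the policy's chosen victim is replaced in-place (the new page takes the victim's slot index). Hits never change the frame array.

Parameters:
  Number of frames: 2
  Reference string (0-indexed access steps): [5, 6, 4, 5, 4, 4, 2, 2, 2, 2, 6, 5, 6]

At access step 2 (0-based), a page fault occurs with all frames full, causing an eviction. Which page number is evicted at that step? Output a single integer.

Answer: 6

Derivation:
Step 0: ref 5 -> FAULT, frames=[5,-]
Step 1: ref 6 -> FAULT, frames=[5,6]
Step 2: ref 4 -> FAULT, evict 6, frames=[5,4]
At step 2: evicted page 6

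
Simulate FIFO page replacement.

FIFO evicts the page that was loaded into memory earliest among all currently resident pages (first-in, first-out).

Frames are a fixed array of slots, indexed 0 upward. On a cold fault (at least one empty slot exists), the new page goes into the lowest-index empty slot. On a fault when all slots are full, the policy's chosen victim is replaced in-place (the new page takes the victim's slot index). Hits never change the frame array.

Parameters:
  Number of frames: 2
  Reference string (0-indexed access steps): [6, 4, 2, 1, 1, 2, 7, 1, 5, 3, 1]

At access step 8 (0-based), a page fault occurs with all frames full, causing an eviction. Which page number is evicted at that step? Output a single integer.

Answer: 1

Derivation:
Step 0: ref 6 -> FAULT, frames=[6,-]
Step 1: ref 4 -> FAULT, frames=[6,4]
Step 2: ref 2 -> FAULT, evict 6, frames=[2,4]
Step 3: ref 1 -> FAULT, evict 4, frames=[2,1]
Step 4: ref 1 -> HIT, frames=[2,1]
Step 5: ref 2 -> HIT, frames=[2,1]
Step 6: ref 7 -> FAULT, evict 2, frames=[7,1]
Step 7: ref 1 -> HIT, frames=[7,1]
Step 8: ref 5 -> FAULT, evict 1, frames=[7,5]
At step 8: evicted page 1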